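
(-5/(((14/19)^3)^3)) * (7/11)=-1613438488895/32467359232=-49.69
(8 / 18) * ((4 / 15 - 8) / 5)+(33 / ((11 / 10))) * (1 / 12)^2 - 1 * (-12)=62213 / 5400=11.52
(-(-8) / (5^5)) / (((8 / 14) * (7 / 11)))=22 / 3125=0.01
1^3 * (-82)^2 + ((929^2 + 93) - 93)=869765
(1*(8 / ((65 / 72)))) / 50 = 288 / 1625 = 0.18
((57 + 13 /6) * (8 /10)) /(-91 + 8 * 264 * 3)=142 /18735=0.01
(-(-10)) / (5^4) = 0.02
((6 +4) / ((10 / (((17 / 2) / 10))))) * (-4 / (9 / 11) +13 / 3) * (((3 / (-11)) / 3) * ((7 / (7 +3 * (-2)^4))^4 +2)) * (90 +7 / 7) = 3146194233 / 402627500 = 7.81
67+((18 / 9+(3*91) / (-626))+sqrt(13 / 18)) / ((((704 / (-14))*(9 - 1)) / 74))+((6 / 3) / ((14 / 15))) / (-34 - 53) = 1084740935 / 16265984 - 259*sqrt(26) / 8448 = 66.53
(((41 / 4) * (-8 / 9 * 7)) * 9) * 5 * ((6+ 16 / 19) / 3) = -373100 / 57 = -6545.61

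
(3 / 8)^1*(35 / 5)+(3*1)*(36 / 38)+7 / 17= 15191 / 2584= 5.88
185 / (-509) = -185 / 509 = -0.36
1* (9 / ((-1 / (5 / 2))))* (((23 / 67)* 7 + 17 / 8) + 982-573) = -9974295 / 1072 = -9304.38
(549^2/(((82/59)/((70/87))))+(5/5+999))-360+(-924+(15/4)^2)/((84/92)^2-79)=137771025738379/786642400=175138.06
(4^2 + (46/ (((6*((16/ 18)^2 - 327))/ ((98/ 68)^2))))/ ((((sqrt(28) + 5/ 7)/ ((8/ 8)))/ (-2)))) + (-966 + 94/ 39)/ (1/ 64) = -16488470857542331/ 267436642434 + 24353343*sqrt(7)/ 3428674903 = -61653.73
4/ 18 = 2/ 9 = 0.22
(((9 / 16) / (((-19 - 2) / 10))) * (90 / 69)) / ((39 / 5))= -375 / 8372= -0.04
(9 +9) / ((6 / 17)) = 51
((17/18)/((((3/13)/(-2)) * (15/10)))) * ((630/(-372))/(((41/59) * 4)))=456365/137268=3.32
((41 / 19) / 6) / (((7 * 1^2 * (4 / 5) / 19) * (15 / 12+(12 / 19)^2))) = 74005 / 100002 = 0.74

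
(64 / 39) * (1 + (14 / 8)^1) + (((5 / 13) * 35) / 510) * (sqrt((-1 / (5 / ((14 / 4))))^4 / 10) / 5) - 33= -1111 / 39 + 343 * sqrt(10) / 1326000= -28.49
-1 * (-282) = 282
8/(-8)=-1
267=267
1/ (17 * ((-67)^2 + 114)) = 1/ 78251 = 0.00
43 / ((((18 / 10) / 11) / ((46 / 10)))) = 10879 / 9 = 1208.78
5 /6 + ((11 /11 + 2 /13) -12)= -781 /78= -10.01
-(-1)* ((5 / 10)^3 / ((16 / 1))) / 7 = 1 / 896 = 0.00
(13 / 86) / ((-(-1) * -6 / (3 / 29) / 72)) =-234 / 1247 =-0.19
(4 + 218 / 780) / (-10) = -1669 / 3900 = -0.43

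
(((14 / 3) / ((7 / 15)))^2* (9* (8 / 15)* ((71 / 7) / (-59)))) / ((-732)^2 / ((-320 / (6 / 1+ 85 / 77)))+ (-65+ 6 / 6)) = 7497600 / 1086605537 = 0.01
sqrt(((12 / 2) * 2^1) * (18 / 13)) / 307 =6 * sqrt(78) / 3991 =0.01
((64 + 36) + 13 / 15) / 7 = 1513 / 105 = 14.41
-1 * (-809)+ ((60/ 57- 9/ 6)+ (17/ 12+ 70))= 200633/ 228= 879.97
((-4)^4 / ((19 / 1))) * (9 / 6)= 384 / 19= 20.21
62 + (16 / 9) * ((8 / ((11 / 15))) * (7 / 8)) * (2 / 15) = 6362 / 99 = 64.26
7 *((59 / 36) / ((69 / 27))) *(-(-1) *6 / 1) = 1239 / 46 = 26.93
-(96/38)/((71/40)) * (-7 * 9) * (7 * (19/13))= 846720/923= 917.36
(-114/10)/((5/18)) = -1026/25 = -41.04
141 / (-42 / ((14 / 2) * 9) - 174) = -423 / 524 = -0.81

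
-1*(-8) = 8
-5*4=-20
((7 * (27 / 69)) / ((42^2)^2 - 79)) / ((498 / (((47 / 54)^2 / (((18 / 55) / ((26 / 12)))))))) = 11056045 / 1247131015441056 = 0.00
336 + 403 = 739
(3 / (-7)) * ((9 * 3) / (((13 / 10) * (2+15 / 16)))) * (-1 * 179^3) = 74329993440 / 4277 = 17379002.44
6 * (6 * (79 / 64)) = 711 / 16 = 44.44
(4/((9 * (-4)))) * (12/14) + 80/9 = 554/63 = 8.79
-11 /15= -0.73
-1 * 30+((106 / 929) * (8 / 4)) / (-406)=-5657716 / 188587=-30.00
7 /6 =1.17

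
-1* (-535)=535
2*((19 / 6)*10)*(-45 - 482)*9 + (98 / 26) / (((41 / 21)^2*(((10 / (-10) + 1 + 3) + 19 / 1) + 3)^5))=-64105690136697141 / 213408203125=-300390.00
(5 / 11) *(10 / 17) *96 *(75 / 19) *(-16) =-5760000 / 3553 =-1621.17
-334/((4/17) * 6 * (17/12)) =-167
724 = 724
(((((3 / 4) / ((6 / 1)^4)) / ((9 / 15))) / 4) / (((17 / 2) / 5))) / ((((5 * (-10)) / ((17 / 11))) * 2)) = -1 / 456192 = -0.00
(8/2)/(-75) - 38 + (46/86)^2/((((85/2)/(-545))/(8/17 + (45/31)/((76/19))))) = -102152388503/2484778650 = -41.11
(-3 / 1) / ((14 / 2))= -3 / 7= -0.43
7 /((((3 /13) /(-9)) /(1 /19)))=-273 /19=-14.37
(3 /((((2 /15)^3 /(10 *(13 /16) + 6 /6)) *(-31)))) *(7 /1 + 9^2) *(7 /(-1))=56912625 /248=229486.39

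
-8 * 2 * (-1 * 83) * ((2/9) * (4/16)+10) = 120184/9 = 13353.78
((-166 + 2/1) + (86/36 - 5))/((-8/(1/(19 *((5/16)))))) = 2999/855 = 3.51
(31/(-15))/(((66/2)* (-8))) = 31/3960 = 0.01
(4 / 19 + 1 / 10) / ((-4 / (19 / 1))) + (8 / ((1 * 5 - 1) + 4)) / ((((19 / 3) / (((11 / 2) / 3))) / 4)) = -241 / 760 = -0.32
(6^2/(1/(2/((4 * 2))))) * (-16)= -144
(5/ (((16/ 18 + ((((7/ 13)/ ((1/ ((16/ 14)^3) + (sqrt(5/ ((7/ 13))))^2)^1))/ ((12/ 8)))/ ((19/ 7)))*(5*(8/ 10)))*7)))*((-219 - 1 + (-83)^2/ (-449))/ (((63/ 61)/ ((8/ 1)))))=-1382.26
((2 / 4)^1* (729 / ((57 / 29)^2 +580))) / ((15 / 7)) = 204363 / 701470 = 0.29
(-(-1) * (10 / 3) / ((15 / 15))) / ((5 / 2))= 4 / 3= 1.33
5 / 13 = 0.38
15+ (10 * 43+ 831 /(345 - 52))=131216 /293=447.84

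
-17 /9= -1.89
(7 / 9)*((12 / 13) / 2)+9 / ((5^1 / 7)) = 2527 / 195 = 12.96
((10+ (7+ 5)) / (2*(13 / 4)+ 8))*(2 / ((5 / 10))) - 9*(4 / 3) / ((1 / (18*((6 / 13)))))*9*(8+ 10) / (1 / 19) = -115681264 / 377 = -306846.85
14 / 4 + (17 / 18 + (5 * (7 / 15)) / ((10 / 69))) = 1849 / 90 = 20.54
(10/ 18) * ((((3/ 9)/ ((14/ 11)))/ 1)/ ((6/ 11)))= 605/ 2268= 0.27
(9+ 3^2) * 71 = 1278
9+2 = 11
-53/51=-1.04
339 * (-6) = -2034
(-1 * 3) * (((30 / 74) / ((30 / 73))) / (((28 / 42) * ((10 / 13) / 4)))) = -8541 / 370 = -23.08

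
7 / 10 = 0.70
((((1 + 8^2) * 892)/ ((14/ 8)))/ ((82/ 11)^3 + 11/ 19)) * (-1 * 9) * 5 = -3594.04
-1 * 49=-49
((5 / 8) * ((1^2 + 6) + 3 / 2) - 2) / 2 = 53 / 32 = 1.66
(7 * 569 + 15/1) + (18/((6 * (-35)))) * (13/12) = 559707/140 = 3997.91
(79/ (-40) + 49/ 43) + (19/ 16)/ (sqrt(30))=-1437/ 1720 + 19 * sqrt(30)/ 480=-0.62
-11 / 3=-3.67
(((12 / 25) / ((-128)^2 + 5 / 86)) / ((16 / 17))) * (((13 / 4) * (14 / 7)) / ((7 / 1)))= 28509 / 986320300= 0.00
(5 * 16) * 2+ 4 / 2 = 162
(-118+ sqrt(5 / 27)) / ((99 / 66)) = -236 / 3+ 2 * sqrt(15) / 27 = -78.38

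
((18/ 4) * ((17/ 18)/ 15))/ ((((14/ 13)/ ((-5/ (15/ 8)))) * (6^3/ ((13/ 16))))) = -2873/ 1088640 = -0.00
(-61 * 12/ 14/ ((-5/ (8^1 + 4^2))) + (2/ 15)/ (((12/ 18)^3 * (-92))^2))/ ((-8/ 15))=-7137391599/ 15167488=-470.57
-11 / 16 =-0.69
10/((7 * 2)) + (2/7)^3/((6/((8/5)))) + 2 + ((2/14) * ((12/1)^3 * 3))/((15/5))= 1284077/5145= 249.58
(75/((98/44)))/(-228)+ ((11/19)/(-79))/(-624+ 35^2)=-13057803/88405898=-0.15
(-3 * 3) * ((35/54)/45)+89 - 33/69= 109783/1242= 88.39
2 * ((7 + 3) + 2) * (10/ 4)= 60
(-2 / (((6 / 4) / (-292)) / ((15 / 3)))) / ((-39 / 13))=-5840 / 9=-648.89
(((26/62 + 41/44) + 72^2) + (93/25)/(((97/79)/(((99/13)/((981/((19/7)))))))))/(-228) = -170128676731297/7480469396400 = -22.74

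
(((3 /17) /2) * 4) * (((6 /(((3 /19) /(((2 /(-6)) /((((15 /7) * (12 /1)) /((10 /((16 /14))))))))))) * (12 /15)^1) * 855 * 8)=-141512 /17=-8324.24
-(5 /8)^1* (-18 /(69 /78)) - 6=309 /46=6.72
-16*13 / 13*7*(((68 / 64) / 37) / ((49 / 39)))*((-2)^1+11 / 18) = 5525 / 1554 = 3.56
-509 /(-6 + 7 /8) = 4072 /41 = 99.32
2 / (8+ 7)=2 / 15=0.13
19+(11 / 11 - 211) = -191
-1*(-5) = 5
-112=-112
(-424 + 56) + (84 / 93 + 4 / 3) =-34016 / 93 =-365.76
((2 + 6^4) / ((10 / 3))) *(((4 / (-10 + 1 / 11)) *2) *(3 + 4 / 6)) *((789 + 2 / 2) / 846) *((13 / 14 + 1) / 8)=-18611373 / 71722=-259.49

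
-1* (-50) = 50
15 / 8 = 1.88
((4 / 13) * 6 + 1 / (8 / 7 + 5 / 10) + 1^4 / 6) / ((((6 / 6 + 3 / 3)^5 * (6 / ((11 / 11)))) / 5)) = 23515 / 344448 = 0.07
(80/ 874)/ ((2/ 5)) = 100/ 437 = 0.23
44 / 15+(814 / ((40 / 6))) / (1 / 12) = 22022 / 15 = 1468.13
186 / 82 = 93 / 41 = 2.27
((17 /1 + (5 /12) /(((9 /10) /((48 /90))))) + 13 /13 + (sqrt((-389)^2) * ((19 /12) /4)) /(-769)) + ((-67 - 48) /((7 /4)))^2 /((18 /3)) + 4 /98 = 737.82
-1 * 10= -10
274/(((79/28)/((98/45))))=751856/3555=211.49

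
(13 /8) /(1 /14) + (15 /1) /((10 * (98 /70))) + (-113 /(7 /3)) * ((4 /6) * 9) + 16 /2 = -1035 /4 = -258.75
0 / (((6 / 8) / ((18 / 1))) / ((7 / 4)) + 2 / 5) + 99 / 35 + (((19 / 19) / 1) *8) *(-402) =-3213.17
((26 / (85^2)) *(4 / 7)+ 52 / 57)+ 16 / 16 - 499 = -1432986122 / 2882775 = -497.09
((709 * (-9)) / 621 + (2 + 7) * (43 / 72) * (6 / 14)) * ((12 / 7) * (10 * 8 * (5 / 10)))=-616060 / 1127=-546.64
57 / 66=19 / 22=0.86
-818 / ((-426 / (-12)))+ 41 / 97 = -155781 / 6887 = -22.62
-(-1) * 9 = 9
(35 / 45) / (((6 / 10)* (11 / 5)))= 175 / 297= 0.59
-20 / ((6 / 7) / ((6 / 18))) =-70 / 9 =-7.78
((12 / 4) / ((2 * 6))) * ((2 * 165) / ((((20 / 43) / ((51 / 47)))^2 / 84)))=3332809557 / 88360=37718.53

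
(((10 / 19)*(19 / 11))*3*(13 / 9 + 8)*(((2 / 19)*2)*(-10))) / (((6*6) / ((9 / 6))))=-4250 / 1881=-2.26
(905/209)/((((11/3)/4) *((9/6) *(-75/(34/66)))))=-0.02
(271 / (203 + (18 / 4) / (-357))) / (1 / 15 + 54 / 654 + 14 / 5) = 52727115 / 116477821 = 0.45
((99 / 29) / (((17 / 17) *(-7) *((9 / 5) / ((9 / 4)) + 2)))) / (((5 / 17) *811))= -1683 / 2304862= -0.00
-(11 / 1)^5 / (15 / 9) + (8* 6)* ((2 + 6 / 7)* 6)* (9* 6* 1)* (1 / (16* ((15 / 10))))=-94779.17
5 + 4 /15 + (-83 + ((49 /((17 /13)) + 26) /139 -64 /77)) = -213177101 /2729265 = -78.11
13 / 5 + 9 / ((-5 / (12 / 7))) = -17 / 35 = -0.49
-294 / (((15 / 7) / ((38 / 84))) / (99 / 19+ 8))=-12299 / 15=-819.93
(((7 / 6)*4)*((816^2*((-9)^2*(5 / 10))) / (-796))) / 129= -10487232 / 8557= -1225.57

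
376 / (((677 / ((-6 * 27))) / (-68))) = 4142016 / 677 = 6118.19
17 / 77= 0.22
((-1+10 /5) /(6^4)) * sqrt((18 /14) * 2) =sqrt(14) /3024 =0.00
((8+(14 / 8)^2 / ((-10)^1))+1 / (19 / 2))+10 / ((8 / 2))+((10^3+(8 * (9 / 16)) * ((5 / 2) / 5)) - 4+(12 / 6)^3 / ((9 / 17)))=28007341 / 27360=1023.66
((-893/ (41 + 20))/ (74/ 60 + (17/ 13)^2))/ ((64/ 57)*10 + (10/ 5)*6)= -129034035/ 602620586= -0.21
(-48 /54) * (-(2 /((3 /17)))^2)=9248 /81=114.17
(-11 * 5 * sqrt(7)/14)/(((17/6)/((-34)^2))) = -11220 * sqrt(7)/7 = -4240.76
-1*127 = -127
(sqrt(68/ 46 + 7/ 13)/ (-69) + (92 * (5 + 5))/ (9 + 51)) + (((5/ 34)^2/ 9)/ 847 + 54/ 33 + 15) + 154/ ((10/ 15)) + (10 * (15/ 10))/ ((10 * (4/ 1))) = 4641286007/ 17624376 - sqrt(20033)/ 6877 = 263.32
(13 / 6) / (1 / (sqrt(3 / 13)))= sqrt(39) / 6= 1.04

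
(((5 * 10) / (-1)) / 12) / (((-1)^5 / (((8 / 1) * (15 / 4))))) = 125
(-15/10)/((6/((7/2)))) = -7/8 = -0.88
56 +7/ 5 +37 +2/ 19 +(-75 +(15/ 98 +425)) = 4139769/ 9310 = 444.66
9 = 9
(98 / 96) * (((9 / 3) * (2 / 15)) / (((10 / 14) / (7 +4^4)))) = 90209 / 600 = 150.35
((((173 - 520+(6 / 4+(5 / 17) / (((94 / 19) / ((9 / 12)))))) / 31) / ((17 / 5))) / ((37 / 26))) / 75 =-28705963 / 934782060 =-0.03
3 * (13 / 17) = 39 / 17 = 2.29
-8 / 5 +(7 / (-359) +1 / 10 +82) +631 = 510843 / 718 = 711.48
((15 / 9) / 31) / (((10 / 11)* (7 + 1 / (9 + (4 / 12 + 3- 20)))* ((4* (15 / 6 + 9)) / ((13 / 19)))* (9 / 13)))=0.00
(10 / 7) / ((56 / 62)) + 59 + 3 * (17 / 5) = 34683 / 490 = 70.78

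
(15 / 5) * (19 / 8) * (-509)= -29013 / 8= -3626.62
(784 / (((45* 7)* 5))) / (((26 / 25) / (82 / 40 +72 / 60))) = 14 / 9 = 1.56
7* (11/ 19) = 77/ 19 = 4.05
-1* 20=-20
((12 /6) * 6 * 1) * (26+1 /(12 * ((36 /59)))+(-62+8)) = -12037 /36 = -334.36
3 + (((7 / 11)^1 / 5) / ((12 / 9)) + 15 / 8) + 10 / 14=17509 / 3080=5.68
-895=-895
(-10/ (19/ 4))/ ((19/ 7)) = -280/ 361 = -0.78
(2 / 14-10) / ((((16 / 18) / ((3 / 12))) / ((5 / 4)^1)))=-3105 / 896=-3.47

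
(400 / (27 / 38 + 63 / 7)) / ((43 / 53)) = 805600 / 15867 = 50.77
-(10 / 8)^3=-125 / 64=-1.95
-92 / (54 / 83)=-3818 / 27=-141.41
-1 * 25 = -25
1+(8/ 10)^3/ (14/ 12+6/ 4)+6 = 899/ 125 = 7.19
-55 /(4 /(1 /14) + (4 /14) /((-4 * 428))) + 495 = 165768185 /335551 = 494.02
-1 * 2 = -2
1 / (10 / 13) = 13 / 10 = 1.30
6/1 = 6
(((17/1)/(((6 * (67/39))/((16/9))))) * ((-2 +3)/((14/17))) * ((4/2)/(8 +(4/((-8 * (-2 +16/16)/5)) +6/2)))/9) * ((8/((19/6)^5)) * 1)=15388672/10451613879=0.00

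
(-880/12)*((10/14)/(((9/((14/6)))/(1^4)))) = -13.58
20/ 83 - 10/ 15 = -106/ 249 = -0.43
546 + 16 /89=48610 /89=546.18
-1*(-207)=207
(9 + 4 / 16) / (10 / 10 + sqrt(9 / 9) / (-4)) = 37 / 3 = 12.33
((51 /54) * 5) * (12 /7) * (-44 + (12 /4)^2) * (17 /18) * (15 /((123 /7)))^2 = -8850625 /45387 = -195.00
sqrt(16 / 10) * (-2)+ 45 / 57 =15 / 19- 4 * sqrt(10) / 5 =-1.74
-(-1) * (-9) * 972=-8748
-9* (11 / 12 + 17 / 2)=-339 / 4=-84.75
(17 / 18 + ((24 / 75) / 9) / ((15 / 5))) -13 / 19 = 6979 / 25650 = 0.27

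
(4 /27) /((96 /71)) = 71 /648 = 0.11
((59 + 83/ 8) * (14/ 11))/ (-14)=-555/ 88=-6.31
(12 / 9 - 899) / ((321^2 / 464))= -1249552 / 309123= -4.04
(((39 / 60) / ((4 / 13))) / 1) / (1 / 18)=1521 / 40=38.02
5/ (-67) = -5/ 67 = -0.07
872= 872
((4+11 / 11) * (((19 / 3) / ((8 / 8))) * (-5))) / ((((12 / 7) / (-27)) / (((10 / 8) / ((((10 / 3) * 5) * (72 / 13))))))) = 8645 / 256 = 33.77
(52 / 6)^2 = 676 / 9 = 75.11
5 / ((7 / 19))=95 / 7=13.57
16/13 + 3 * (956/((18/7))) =43546/39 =1116.56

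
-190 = -190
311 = 311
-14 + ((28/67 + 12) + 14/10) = -61/335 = -0.18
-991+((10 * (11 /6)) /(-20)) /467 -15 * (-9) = -4797035 /5604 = -856.00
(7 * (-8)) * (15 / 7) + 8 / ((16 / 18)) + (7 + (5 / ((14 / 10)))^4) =140921 / 2401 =58.69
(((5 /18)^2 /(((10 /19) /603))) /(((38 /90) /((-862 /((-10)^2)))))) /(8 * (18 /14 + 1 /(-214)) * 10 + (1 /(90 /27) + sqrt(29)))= -16.69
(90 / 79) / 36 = 5 / 158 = 0.03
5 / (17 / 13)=65 / 17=3.82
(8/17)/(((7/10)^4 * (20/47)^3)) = 25.44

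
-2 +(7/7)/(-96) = -193/96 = -2.01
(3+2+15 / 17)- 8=-36 / 17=-2.12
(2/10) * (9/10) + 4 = 209/50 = 4.18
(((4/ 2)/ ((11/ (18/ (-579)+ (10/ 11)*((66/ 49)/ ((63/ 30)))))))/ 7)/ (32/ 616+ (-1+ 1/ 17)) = -310607/ 19263909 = -0.02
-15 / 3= -5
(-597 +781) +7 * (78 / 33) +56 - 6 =2756 / 11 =250.55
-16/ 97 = -0.16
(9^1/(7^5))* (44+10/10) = 405/16807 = 0.02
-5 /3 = -1.67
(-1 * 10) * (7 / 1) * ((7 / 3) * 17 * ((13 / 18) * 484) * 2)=-52412360 / 27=-1941198.52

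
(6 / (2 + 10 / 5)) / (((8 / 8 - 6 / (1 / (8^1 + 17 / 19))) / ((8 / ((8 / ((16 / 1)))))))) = -0.46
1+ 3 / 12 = 5 / 4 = 1.25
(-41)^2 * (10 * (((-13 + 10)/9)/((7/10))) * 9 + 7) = -421931/7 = -60275.86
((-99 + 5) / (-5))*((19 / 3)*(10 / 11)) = 3572 / 33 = 108.24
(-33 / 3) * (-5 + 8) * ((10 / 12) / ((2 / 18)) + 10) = -1155 / 2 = -577.50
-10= -10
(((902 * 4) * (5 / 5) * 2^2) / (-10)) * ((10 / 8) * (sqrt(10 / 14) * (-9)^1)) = 13721.92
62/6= 31/3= 10.33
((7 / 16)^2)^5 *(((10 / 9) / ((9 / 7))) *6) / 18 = 9886633715 / 133590662774784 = 0.00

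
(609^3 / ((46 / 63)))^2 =202481269333433620929 / 2116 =95690580970431767.92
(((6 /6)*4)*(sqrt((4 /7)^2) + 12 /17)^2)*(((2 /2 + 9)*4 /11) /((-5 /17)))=-739328 /9163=-80.69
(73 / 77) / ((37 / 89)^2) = 578233 / 105413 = 5.49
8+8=16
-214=-214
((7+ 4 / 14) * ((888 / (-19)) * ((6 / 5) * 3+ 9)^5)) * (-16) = 102732494078592 / 59375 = 1730231479.22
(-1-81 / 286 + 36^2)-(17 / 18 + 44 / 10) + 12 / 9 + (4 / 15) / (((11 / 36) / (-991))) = 548047 / 1287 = 425.83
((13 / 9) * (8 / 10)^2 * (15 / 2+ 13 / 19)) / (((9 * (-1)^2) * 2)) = 16172 / 38475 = 0.42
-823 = -823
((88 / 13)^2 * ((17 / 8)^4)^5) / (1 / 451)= 221789172092164680119977768171 / 3044433348102455296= 72850723511.62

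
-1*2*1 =-2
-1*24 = -24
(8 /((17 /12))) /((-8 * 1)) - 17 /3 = -325 /51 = -6.37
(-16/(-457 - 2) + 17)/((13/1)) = 7819/5967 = 1.31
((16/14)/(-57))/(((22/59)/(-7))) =236/627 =0.38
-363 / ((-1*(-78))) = -121 / 26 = -4.65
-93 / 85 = -1.09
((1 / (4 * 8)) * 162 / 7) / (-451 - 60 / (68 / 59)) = -1377 / 957824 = -0.00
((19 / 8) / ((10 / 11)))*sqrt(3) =209*sqrt(3) / 80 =4.52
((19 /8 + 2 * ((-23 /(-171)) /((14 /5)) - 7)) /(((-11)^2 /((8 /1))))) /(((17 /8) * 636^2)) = -110401 /124495222698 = -0.00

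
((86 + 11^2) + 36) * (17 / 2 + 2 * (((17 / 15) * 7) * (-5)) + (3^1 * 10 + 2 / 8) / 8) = -521397 / 32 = -16293.66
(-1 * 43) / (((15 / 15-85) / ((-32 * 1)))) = -344 / 21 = -16.38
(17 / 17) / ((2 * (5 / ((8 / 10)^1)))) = 2 / 25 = 0.08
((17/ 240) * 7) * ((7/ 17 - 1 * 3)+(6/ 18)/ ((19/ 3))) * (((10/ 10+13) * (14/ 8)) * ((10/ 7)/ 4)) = -13377/ 1216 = -11.00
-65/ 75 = -13/ 15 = -0.87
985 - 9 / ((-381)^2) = 15887064 / 16129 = 985.00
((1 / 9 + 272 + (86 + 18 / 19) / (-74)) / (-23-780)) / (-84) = 1714213 / 426768804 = 0.00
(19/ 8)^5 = 2476099/ 32768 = 75.56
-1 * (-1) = 1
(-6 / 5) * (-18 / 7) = 108 / 35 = 3.09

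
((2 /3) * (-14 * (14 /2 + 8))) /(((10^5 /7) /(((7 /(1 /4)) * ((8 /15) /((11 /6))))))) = -2744 /34375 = -0.08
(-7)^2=49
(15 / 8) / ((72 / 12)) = 5 / 16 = 0.31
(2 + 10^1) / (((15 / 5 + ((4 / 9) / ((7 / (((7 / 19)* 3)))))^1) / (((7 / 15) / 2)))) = 114 / 125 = 0.91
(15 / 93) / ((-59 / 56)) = -280 / 1829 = -0.15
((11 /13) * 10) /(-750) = -11 /975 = -0.01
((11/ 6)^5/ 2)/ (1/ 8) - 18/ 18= 159107/ 1944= 81.85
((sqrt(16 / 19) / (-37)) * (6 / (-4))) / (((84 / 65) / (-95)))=-325 * sqrt(19) / 518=-2.73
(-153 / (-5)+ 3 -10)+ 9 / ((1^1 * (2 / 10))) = 343 / 5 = 68.60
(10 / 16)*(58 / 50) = 29 / 40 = 0.72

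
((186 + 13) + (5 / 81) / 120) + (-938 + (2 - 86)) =-823.00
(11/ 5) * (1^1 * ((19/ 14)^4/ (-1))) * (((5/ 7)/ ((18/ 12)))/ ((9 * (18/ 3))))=-1433531/ 21781872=-0.07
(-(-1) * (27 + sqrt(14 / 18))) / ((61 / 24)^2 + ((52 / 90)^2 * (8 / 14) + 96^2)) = 302400 * sqrt(7) / 8366788831 + 24494400 / 8366788831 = 0.00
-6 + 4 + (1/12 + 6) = 49/12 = 4.08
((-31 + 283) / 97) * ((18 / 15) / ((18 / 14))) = 1176 / 485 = 2.42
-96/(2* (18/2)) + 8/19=-280/57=-4.91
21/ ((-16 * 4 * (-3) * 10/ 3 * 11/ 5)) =21/ 1408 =0.01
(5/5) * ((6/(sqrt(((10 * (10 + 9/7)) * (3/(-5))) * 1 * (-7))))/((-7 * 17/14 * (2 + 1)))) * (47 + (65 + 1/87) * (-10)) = 104942 * sqrt(474)/350523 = 6.52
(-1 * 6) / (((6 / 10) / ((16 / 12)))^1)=-40 / 3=-13.33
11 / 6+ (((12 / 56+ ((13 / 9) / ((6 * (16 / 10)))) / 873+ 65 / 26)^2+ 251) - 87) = 1207102086531601 / 6969346562304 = 173.20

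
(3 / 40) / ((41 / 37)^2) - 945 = -63537693 / 67240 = -944.94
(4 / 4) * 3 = 3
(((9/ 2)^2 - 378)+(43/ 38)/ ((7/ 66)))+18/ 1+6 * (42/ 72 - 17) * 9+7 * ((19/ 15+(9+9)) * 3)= -2157209/ 2660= -810.98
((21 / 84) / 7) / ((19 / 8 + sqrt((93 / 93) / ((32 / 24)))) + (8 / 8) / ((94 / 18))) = 0.01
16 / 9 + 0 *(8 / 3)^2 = 16 / 9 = 1.78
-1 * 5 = -5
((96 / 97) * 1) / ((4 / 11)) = 264 / 97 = 2.72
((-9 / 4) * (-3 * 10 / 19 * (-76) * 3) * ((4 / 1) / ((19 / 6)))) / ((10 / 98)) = -190512 / 19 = -10026.95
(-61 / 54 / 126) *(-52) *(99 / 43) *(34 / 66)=13481 / 24381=0.55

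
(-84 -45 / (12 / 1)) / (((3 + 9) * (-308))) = 117 / 4928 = 0.02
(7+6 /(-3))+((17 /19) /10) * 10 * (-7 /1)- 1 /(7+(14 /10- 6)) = -383 /228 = -1.68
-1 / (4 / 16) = -4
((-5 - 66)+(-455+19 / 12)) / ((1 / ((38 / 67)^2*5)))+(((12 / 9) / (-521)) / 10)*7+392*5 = 13056634143 / 11693845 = 1116.54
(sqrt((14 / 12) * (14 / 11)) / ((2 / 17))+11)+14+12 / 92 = 119 * sqrt(33) / 66+578 / 23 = 35.49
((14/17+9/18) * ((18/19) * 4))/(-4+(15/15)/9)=-2916/2261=-1.29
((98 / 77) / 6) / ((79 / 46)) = 322 / 2607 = 0.12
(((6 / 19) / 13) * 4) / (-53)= -24 / 13091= -0.00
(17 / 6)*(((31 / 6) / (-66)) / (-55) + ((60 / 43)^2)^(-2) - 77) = -2045651022343 / 9408960000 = -217.42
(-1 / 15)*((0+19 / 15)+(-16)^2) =-17.15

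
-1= -1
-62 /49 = -1.27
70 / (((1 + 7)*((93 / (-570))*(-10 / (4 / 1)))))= 665 / 31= 21.45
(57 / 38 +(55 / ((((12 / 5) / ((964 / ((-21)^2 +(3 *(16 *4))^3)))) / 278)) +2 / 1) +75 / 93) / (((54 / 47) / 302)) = 48345171573613 / 35547368238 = 1360.02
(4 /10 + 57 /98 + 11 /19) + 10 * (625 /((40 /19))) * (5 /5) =55307183 /18620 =2970.31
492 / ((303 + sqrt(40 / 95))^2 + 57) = 4079144694 / 761645443393 - 2832444 * sqrt(38) / 761645443393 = 0.01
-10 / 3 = -3.33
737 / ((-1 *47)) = -737 / 47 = -15.68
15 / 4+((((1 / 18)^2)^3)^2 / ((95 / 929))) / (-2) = 3.75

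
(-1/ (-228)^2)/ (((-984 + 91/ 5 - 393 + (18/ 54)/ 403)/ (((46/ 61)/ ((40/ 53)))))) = 0.00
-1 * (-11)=11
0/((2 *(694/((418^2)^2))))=0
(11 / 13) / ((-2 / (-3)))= 33 / 26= 1.27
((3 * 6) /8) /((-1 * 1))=-9 /4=-2.25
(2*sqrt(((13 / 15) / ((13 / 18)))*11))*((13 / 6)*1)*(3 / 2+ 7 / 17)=169*sqrt(330) / 102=30.10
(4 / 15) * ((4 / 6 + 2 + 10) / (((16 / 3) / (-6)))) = -19 / 5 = -3.80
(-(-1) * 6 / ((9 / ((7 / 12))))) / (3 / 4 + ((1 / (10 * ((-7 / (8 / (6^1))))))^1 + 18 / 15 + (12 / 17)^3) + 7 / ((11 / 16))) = 0.03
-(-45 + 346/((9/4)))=-979/9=-108.78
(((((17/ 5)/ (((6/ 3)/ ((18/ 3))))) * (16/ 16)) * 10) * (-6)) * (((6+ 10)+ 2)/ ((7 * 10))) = -5508/ 35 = -157.37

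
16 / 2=8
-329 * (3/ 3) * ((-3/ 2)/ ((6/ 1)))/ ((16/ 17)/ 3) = 16779/ 64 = 262.17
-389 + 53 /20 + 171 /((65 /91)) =-2939 /20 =-146.95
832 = 832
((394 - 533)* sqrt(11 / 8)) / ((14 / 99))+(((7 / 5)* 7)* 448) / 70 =1568 / 25 - 13761* sqrt(22) / 56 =-1089.87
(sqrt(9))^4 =81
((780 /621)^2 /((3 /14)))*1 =7.36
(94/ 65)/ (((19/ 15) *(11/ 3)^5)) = 68526/ 39779597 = 0.00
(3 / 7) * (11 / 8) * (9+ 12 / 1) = 99 / 8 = 12.38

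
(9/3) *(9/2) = 27/2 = 13.50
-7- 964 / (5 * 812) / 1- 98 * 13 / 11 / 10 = -18.82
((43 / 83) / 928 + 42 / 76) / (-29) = -809569 / 42440224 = -0.02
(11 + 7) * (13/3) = 78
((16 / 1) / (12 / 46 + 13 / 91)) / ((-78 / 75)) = -6440 / 169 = -38.11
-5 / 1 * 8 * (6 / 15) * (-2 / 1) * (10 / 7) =320 / 7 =45.71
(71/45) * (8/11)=568/495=1.15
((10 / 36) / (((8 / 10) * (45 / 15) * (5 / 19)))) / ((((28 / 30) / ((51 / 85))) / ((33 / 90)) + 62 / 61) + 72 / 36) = 63745 / 1052064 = 0.06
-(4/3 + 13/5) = -3.93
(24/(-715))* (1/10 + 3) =-372/3575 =-0.10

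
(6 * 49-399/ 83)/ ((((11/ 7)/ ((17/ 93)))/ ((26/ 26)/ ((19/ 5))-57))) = -93307662/ 48887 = -1908.64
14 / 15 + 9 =149 / 15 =9.93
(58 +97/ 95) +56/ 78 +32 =339893/ 3705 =91.74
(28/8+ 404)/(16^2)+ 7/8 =1263/512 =2.47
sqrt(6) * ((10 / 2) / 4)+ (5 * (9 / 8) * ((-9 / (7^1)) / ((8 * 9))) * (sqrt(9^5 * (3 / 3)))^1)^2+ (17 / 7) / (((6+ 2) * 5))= 5 * sqrt(6) / 4+ 597932053 / 1003520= 598.90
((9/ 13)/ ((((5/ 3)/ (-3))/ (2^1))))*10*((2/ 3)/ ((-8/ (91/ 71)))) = 189/ 71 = 2.66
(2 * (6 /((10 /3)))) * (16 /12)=24 /5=4.80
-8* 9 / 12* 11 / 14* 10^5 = -3300000 / 7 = -471428.57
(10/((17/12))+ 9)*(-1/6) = -91/34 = -2.68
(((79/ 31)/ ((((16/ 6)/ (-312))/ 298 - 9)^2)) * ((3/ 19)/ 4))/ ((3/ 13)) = 312115045203/ 57997240892725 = 0.01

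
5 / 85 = 1 / 17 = 0.06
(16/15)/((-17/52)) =-832/255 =-3.26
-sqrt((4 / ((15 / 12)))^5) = -1024 * sqrt(5) / 125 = -18.32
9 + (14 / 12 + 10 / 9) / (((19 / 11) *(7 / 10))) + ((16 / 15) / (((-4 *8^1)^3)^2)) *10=437147140495 / 40164655104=10.88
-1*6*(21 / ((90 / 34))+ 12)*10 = -1196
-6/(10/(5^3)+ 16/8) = -75/26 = -2.88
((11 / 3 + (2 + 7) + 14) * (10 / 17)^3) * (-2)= -160000 / 14739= -10.86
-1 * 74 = -74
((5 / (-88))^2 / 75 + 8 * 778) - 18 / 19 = 2746905235 / 441408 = 6223.05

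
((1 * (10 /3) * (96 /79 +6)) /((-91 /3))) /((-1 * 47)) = 5700 /337883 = 0.02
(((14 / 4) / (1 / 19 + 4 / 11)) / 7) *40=4180 / 87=48.05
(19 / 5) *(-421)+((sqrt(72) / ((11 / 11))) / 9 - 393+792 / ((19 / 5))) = -169516 / 95+2 *sqrt(2) / 3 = -1783.44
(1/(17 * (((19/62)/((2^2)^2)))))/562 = 496/90763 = 0.01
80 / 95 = 16 / 19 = 0.84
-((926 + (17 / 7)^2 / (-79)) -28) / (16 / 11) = -38234559 / 61936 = -617.32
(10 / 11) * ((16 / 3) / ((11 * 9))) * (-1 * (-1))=0.05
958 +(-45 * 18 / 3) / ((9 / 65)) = -992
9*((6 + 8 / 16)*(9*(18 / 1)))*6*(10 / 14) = 284310 / 7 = 40615.71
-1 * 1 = -1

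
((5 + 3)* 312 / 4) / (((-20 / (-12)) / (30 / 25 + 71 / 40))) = 27846 / 25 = 1113.84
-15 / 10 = -3 / 2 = -1.50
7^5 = 16807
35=35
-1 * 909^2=-826281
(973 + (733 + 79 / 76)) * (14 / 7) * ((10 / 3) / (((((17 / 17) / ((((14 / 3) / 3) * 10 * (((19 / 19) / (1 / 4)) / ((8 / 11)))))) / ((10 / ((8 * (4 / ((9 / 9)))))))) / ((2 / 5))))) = 9249625 / 76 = 121705.59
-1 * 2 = -2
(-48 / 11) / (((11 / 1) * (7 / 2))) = -96 / 847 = -0.11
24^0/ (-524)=-1/ 524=-0.00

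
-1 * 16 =-16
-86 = -86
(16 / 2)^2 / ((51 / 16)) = 1024 / 51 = 20.08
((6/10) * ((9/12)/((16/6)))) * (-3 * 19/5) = -1539/800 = -1.92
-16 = -16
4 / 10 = 2 / 5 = 0.40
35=35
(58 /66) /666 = 29 /21978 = 0.00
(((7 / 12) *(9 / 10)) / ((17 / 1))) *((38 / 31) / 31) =399 / 326740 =0.00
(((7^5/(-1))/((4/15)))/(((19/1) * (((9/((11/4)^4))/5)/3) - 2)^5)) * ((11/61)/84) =277625001815060037546993921875/38843951921925465572004602368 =7.15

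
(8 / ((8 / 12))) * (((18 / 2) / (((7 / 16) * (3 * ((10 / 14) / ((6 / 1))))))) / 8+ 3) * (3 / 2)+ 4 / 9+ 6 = 8552 / 45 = 190.04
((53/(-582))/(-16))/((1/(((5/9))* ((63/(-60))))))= -371/111744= -0.00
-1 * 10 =-10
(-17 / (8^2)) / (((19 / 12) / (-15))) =765 / 304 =2.52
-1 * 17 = -17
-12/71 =-0.17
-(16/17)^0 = -1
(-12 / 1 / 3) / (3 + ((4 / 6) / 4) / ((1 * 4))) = -96 / 73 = -1.32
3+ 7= 10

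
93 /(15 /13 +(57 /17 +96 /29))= 198679 /16700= 11.90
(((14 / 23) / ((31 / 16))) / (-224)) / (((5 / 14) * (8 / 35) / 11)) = -0.19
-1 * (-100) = 100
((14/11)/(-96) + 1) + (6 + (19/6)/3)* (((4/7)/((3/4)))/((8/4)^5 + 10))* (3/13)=3076301/3027024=1.02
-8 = -8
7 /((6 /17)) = 119 /6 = 19.83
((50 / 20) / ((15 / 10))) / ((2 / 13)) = 65 / 6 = 10.83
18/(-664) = -9/332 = -0.03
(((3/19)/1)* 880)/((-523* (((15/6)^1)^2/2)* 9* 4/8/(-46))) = 129536/149055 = 0.87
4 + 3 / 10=43 / 10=4.30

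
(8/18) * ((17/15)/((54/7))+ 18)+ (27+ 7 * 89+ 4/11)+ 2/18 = 26404163/40095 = 658.54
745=745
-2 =-2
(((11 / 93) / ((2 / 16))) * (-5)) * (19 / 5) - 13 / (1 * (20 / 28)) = -36.18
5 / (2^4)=5 / 16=0.31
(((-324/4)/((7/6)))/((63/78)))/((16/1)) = -1053/196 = -5.37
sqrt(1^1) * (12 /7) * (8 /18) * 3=16 /7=2.29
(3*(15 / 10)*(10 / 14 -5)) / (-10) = 27 / 14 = 1.93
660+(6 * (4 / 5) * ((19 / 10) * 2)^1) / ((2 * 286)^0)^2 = 16956 / 25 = 678.24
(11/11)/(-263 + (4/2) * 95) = -1/73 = -0.01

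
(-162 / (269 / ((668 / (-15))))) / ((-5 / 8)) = -42.91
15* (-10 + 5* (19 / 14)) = -675 / 14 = -48.21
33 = 33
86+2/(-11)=944/11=85.82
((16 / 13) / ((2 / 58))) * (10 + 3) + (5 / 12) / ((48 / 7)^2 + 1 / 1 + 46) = 464.00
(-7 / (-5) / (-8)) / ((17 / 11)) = -77 / 680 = -0.11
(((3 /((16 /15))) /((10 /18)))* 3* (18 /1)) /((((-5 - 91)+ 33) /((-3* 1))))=729 /56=13.02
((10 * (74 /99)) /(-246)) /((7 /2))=-740 /85239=-0.01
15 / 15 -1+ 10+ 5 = 15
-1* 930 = -930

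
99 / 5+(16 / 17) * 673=653.21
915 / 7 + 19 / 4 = 3793 / 28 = 135.46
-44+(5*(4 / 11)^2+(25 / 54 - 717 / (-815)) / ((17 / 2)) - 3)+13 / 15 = -410223059 / 9052857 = -45.31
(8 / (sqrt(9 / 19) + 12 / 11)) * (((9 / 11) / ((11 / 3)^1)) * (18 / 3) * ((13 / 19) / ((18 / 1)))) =416 / 671 -104 * sqrt(19) / 1159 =0.23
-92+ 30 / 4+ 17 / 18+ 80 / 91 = -67712 / 819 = -82.68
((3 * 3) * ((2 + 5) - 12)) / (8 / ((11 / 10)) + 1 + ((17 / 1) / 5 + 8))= -2475 / 1082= -2.29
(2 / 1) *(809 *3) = 4854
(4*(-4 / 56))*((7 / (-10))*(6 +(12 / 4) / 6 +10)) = 33 / 10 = 3.30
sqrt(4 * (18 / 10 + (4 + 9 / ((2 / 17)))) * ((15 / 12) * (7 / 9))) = sqrt(11522) / 6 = 17.89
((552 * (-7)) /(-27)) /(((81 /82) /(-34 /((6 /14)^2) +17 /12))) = -174609652 /6561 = -26613.27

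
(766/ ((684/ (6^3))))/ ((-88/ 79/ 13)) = -1180023/ 418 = -2823.02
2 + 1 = 3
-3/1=-3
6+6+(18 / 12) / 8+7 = 307 / 16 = 19.19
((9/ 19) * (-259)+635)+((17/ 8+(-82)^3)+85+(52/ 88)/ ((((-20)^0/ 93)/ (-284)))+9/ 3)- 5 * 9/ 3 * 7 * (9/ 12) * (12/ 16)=-1894147647/ 3344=-566431.71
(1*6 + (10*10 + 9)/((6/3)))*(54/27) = 121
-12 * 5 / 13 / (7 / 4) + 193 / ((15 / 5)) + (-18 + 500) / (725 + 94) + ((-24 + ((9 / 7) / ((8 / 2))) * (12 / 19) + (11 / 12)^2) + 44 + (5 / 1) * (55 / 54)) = 88.42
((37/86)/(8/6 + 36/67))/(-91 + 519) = 7437/13839808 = 0.00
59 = 59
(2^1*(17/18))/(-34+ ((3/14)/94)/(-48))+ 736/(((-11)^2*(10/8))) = 3750411584/779620545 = 4.81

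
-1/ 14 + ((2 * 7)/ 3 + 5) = 9.60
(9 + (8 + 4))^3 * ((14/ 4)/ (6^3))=2401/ 16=150.06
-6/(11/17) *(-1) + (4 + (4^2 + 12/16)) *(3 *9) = 25059/44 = 569.52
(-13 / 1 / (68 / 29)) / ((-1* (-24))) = -0.23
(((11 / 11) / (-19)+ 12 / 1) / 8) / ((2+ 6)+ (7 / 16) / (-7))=454 / 2413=0.19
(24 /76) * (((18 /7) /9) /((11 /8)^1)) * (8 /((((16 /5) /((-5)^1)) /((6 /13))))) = -7200 /19019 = -0.38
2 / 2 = 1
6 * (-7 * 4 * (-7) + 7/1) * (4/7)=696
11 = 11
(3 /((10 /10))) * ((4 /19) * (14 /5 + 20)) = 72 /5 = 14.40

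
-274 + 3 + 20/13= -3503/13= -269.46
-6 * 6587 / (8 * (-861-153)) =6587 / 1352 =4.87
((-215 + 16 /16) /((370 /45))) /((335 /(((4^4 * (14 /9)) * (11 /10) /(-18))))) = 1054592 /557775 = 1.89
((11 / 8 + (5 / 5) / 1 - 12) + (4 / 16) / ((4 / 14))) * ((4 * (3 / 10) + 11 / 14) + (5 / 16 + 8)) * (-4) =5767 / 16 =360.44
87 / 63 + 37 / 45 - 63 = -19151 / 315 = -60.80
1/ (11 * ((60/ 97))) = 0.15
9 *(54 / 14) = 243 / 7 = 34.71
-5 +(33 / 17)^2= -356 / 289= -1.23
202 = 202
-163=-163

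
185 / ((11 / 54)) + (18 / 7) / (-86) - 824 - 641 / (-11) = 471568 / 3311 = 142.42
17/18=0.94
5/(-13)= -5/13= -0.38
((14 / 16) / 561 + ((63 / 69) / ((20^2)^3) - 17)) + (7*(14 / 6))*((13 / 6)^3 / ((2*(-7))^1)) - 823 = -851.86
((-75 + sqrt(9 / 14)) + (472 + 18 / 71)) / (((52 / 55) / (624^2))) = 617760 * sqrt(14) / 7 + 11615947200 / 71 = 163935096.75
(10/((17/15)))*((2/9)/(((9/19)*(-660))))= -95/15147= -0.01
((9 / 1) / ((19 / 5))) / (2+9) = 45 / 209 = 0.22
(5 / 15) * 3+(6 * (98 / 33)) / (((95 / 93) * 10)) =14339 / 5225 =2.74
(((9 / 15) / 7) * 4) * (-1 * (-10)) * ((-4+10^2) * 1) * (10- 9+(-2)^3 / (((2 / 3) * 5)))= -2304 / 5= -460.80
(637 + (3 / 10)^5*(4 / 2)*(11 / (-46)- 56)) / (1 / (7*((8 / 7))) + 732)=1464471359 / 1683887500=0.87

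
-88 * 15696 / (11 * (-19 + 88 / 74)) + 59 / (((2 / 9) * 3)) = 9408675 / 1318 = 7138.60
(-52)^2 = 2704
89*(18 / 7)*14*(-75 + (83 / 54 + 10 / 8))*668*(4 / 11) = -168605872 / 3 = -56201957.33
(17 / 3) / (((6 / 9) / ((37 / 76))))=4.14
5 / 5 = 1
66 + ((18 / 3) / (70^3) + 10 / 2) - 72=-171497 / 171500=-1.00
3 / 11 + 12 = 135 / 11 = 12.27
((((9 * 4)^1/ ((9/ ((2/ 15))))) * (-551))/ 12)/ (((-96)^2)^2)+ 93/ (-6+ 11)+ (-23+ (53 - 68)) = -7414795579/ 382205952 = -19.40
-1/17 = -0.06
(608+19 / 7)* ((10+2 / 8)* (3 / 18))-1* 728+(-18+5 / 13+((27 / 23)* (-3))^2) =310.09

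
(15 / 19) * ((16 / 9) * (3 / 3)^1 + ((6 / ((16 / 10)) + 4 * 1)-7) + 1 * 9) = 2075 / 228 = 9.10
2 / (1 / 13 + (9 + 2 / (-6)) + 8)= 78 / 653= 0.12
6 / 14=3 / 7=0.43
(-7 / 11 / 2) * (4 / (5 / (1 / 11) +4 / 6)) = -42 / 1837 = -0.02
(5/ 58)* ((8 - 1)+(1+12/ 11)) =250/ 319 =0.78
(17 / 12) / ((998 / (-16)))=-34 / 1497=-0.02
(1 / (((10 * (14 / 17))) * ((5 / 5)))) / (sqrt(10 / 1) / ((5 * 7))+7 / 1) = 833 / 48012 - 17 * sqrt(10) / 240060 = 0.02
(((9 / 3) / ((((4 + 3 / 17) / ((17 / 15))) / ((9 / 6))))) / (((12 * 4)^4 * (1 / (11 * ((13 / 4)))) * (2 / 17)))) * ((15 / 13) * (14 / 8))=0.00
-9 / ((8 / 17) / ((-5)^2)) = -3825 / 8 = -478.12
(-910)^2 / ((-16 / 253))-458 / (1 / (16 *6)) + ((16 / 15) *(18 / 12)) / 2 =-262765969 / 20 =-13138298.45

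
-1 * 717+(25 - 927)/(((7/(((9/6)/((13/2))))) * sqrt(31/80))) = -717 - 10824 * sqrt(155)/2821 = -764.77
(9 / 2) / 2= 9 / 4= 2.25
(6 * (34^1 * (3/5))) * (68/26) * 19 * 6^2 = 14232672/65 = 218964.18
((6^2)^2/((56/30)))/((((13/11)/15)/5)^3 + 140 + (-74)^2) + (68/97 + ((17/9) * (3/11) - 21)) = -1389185993895983812/70659841551478179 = -19.66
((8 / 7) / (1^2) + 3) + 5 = 64 / 7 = 9.14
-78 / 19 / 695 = -78 / 13205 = -0.01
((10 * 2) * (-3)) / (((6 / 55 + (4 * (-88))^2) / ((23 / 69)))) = -0.00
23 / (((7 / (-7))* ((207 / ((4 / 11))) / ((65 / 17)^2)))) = -16900 / 28611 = -0.59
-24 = -24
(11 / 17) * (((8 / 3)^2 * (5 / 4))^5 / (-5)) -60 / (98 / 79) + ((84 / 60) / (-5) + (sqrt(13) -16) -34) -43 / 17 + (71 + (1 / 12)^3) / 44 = -25212797772424429 / 3462822316800 + sqrt(13) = -7277.39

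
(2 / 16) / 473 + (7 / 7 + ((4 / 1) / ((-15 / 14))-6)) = -495689 / 56760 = -8.73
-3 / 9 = -1 / 3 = -0.33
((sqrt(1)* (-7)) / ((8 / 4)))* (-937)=6559 / 2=3279.50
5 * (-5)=-25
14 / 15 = 0.93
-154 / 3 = -51.33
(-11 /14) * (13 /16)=-143 /224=-0.64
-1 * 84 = -84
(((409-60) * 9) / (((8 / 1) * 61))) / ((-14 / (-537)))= 1686717 / 6832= 246.88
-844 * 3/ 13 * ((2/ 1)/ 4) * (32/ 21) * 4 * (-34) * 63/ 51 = 324096/ 13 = 24930.46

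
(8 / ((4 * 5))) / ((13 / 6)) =0.18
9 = 9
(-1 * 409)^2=167281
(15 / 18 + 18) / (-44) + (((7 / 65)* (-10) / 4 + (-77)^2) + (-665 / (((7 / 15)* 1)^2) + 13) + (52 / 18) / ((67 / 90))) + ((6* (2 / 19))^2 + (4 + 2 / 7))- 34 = 1663190307379 / 581068488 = 2862.30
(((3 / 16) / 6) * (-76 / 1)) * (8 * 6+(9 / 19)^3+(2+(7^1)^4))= -8406069 / 1444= -5821.38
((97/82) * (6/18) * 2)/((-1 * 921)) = -97/113283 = -0.00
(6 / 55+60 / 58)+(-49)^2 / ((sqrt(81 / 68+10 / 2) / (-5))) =1824 / 1595 - 24010 * sqrt(7157) / 421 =-4823.61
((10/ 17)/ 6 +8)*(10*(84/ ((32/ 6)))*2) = 43365/ 17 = 2550.88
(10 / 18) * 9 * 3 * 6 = 90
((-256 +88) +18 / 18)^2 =27889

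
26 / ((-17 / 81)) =-123.88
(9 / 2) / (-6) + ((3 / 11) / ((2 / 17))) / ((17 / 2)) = -21 / 44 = -0.48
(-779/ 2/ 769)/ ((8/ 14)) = -5453/ 6152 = -0.89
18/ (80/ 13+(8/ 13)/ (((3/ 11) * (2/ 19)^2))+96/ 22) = 3861/ 45937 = 0.08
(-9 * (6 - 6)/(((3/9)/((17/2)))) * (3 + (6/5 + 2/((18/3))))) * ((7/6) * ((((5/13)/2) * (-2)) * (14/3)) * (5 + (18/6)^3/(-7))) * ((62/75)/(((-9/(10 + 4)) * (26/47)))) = 0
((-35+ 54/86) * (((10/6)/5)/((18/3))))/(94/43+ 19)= -739/8199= -0.09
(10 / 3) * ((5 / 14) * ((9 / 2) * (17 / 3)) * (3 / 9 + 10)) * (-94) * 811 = -502191475 / 21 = -23913879.76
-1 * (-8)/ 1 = 8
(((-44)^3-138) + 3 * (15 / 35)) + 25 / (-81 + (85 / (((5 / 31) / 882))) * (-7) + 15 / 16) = -4441834695115 / 52060449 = -85320.71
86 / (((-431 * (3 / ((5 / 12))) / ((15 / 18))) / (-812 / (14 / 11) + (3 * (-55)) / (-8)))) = 5309425 / 372384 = 14.26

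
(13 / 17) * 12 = 156 / 17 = 9.18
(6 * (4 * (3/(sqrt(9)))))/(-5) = -24/5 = -4.80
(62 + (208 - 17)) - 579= -326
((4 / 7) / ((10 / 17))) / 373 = 34 / 13055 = 0.00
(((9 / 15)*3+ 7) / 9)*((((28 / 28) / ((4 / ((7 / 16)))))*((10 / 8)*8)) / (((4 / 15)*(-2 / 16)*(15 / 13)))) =-1001 / 36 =-27.81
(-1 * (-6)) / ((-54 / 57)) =-19 / 3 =-6.33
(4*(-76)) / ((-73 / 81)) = 24624 / 73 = 337.32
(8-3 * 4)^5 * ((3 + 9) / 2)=-6144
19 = 19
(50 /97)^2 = 0.27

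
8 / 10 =4 / 5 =0.80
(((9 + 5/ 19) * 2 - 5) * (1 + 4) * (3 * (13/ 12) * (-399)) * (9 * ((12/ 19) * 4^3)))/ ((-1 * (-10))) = -60619104/ 19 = -3190479.16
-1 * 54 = -54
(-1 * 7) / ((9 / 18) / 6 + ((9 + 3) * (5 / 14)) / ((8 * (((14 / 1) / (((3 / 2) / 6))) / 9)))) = -32928 / 797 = -41.31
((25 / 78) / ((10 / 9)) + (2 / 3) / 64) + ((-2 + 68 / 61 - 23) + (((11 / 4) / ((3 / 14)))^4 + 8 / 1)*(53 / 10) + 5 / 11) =4063524257779 / 28262520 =143777.85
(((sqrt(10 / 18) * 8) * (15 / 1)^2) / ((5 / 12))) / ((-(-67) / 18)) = 25920 * sqrt(5) / 67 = 865.06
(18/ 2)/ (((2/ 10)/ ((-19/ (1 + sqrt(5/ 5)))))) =-427.50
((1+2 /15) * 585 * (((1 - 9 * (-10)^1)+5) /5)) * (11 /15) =233376 /25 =9335.04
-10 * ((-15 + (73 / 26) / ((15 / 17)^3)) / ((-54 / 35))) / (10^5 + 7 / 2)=-6703207 / 9477331695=-0.00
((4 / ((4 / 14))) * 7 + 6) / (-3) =-104 / 3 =-34.67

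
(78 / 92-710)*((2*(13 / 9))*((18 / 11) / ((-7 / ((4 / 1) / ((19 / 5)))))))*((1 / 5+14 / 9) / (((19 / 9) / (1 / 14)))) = 134007068 / 4475317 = 29.94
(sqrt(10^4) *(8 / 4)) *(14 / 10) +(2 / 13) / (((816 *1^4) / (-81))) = 495013 / 1768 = 279.98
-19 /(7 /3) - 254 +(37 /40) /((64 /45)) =-937189 /3584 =-261.49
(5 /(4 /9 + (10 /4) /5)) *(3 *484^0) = 270 /17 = 15.88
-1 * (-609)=609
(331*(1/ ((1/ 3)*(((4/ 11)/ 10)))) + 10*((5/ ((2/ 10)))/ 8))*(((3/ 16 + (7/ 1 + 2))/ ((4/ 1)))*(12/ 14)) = 6889365/ 128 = 53823.16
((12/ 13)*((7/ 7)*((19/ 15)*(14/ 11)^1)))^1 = 1064/ 715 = 1.49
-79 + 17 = -62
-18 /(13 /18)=-324 /13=-24.92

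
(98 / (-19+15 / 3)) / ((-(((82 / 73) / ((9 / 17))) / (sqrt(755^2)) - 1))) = -496035 / 70663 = -7.02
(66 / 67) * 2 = 132 / 67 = 1.97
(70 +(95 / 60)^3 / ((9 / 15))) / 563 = 397175 / 2918592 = 0.14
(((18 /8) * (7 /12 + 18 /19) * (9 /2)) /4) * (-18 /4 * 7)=-593649 /4864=-122.05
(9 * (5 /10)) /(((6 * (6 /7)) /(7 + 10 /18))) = 119 /18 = 6.61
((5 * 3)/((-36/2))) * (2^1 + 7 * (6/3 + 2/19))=-13.95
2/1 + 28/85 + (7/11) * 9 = 7533/935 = 8.06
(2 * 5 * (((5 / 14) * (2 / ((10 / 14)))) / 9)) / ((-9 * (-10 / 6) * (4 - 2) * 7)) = 1 / 189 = 0.01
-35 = -35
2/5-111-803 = -4568/5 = -913.60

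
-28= -28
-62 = -62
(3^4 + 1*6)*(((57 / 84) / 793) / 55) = 0.00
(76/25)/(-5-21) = -38/325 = -0.12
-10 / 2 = -5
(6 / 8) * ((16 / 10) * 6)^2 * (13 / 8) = 2808 / 25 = 112.32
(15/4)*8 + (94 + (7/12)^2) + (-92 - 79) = -6719/144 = -46.66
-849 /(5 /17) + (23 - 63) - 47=-14868 /5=-2973.60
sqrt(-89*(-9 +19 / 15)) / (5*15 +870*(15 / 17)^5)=2839714*sqrt(38715) / 11507182875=0.05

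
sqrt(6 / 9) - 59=-59 + sqrt(6) / 3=-58.18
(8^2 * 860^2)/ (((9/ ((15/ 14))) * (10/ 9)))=35500800/ 7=5071542.86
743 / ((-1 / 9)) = -6687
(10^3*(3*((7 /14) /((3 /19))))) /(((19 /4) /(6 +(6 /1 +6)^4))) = 41484000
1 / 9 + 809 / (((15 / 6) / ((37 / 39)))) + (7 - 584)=-157882 / 585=-269.88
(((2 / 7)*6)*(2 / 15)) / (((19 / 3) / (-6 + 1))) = -24 / 133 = -0.18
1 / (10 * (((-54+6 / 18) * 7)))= -3 / 11270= -0.00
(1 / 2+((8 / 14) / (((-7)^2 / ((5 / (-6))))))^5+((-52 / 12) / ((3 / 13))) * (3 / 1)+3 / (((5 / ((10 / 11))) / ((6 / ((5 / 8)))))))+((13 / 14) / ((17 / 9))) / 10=-43619513387629889845 / 862935770293279452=-50.55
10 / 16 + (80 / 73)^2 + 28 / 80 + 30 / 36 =1924393 / 639480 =3.01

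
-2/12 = -1/6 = -0.17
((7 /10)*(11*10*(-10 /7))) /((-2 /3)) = 165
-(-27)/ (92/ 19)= 513/ 92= 5.58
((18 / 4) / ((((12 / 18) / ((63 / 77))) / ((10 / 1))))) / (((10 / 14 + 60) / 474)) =431.16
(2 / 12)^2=1 / 36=0.03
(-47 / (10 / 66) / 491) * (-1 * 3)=1.90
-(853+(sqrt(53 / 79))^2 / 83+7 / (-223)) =-852.98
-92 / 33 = -2.79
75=75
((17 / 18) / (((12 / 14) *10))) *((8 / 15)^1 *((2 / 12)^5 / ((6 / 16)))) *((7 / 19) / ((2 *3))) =833 / 673158600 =0.00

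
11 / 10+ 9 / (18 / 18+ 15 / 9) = 179 / 40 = 4.48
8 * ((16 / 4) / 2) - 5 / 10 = 31 / 2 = 15.50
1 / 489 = 0.00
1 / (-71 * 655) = -1 / 46505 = -0.00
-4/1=-4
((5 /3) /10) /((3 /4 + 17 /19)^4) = 16681088 /732421875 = 0.02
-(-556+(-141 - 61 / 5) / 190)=264483 / 475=556.81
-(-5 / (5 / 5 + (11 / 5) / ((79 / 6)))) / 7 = 0.61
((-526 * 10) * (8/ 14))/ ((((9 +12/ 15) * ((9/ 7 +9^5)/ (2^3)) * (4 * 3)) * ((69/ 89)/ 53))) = -124057100/ 524078667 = -0.24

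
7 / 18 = 0.39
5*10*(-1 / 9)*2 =-11.11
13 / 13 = 1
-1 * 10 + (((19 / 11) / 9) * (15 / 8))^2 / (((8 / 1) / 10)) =-2742715 / 278784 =-9.84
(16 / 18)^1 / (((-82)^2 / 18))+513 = 862357 / 1681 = 513.00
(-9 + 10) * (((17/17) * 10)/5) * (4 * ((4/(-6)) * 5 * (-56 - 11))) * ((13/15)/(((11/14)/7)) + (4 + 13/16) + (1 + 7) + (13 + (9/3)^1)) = 6462083/99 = 65273.57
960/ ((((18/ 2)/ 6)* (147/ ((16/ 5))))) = 2048/ 147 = 13.93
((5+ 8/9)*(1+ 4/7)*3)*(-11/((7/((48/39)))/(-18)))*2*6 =7387776/637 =11597.76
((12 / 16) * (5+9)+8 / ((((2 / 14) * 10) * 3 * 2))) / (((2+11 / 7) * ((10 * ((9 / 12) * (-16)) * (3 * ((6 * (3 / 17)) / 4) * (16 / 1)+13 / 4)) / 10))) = -5831 / 348750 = -0.02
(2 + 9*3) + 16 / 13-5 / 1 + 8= 432 / 13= 33.23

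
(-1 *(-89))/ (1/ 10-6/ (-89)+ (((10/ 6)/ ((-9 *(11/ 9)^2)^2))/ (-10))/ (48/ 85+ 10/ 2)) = 532.14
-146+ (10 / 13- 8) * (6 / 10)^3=-239788 / 1625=-147.56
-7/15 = -0.47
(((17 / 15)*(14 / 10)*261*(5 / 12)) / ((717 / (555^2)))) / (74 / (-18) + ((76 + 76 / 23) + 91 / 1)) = 14669320995 / 32888312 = 446.03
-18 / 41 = -0.44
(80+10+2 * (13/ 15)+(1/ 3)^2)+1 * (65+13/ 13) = 7103/ 45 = 157.84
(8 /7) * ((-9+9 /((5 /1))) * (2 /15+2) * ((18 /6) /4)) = -2304 /175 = -13.17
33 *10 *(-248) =-81840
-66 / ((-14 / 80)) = 2640 / 7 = 377.14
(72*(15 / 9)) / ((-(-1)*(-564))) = -10 / 47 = -0.21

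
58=58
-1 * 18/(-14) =9/7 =1.29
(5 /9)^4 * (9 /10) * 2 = 125 /729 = 0.17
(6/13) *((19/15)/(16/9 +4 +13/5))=342/4901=0.07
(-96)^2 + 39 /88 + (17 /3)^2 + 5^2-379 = 7044487 /792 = 8894.55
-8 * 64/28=-128/7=-18.29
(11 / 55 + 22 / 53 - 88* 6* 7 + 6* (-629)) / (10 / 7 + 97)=-13855709 / 182585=-75.89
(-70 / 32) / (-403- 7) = 7 / 1312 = 0.01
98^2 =9604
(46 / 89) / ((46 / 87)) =87 / 89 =0.98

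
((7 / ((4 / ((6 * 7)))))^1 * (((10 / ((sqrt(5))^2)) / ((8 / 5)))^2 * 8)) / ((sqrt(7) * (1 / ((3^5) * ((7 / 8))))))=893025 * sqrt(7) / 32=73835.06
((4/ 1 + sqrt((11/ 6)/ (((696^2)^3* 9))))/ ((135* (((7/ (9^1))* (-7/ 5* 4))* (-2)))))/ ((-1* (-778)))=sqrt(66)/ 5552481786937344 + 1/ 228732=0.00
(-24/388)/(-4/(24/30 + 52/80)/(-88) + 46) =-0.00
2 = 2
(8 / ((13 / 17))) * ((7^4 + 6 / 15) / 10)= 816476 / 325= 2512.23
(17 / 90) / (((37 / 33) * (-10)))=-187 / 11100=-0.02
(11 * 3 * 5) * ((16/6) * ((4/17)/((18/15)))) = 86.27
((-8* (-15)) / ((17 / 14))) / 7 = 240 / 17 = 14.12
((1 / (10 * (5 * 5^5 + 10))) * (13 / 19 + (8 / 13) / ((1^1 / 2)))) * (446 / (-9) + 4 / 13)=-1362713 / 2259179325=-0.00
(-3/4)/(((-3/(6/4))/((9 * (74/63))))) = 111/28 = 3.96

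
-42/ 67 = -0.63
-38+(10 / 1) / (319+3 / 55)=-333137 / 8774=-37.97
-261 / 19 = -13.74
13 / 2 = 6.50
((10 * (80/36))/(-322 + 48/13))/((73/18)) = -2600/151037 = -0.02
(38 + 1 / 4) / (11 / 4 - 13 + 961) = 153 / 3803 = 0.04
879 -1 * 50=829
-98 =-98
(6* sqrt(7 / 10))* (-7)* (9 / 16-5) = 1491* sqrt(70) / 80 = 155.93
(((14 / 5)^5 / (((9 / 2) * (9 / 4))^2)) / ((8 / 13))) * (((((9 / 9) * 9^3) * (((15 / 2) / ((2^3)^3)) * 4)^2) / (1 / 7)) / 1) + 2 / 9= 48.02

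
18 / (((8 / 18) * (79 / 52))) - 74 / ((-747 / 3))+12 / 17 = 9250132 / 334407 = 27.66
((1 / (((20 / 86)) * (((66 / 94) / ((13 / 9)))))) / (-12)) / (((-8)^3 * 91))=2021 / 127733760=0.00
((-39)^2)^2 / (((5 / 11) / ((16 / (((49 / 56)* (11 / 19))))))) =5626288512 / 35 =160751100.34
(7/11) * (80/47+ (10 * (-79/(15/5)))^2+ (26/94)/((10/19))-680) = 2033220161/46530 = 43696.97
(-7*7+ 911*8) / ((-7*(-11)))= 7239 / 77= 94.01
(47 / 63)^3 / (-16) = -0.03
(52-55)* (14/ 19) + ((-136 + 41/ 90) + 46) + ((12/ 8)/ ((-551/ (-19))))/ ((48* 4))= -291207401/ 3173760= -91.75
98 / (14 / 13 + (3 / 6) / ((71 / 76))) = 45227 / 744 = 60.79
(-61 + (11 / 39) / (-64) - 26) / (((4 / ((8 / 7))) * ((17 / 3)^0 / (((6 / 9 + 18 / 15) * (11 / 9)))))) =-2388793 / 42120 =-56.71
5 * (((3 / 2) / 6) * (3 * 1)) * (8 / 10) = 3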